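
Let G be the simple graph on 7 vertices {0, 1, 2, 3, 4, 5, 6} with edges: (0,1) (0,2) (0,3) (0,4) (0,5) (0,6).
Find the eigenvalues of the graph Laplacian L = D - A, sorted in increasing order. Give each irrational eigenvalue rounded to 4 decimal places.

Reading degrees in the order [0, 1, 2, 3, 4, 5, 6] gives [6, 1, 1, 1, 1, 1, 1]; set D = diag(6, 1, 1, 1, 1, 1, 1) and form L = D - A. Diagonalising L (or applying a numerical eigensolver to the 7x7 matrix) gives the spectrum above.

[0, 1, 1, 1, 1, 1, 7]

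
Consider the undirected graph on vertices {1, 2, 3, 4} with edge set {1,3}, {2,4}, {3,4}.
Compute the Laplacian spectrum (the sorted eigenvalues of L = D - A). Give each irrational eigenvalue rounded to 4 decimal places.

Each diagonal entry of L is the vertex degree and each off-diagonal entry is -1 where an edge is present, 0 otherwise; in the order [1, 2, 3, 4] the diagonal is [1, 1, 2, 2]. L is symmetric positive semidefinite, so every eigenvalue is real and nonnegative. The single zero eigenvalue shows the graph is connected.

[0, 0.5858, 2, 3.4142]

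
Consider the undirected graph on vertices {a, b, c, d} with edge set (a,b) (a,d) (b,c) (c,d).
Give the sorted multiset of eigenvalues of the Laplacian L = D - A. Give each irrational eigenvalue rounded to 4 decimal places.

With the vertex order [a, b, c, d], the degrees are [2, 2, 2, 2], giving D = diag(2, 2, 2, 2) and L = D - A. Since every row of L sums to 0, the all-ones vector is in the kernel and 0 is an eigenvalue.

[0, 2, 2, 4]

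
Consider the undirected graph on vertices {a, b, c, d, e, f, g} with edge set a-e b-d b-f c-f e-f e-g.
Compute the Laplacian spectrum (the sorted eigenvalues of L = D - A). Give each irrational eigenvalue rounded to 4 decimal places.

Each diagonal entry of L is the vertex degree and each off-diagonal entry is -1 where an edge is present, 0 otherwise; in the order [a, b, c, d, e, f, g] the diagonal is [1, 2, 1, 1, 3, 3, 1]. L is symmetric positive semidefinite, so every eigenvalue is real and nonnegative. There is one zero in the spectrum, matching the 1 component. The largest eigenvalue, 4.6287, is at most the vertex count 7.

[0, 0.3217, 0.6802, 1, 2.1397, 3.2297, 4.6287]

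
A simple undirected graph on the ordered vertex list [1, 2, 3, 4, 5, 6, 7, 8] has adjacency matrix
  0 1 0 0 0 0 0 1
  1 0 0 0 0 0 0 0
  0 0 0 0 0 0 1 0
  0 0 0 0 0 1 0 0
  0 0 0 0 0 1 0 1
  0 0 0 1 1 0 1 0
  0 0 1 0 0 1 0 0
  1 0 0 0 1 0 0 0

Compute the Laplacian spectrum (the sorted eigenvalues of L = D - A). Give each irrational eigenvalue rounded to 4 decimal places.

[0, 0.1864, 0.5858, 1, 2, 2.4707, 3.4142, 4.3429]

Each diagonal entry of L is the vertex degree and each off-diagonal entry is -1 where an edge is present, 0 otherwise; in the order [1, 2, 3, 4, 5, 6, 7, 8] the diagonal is [2, 1, 1, 1, 2, 3, 2, 2]. Since every row of L sums to 0, the all-ones vector is in the kernel and 0 is an eigenvalue. There is one zero in the spectrum, matching the 1 component. The eigenvalues sum to 14, which equals trace(L) = 2|E|.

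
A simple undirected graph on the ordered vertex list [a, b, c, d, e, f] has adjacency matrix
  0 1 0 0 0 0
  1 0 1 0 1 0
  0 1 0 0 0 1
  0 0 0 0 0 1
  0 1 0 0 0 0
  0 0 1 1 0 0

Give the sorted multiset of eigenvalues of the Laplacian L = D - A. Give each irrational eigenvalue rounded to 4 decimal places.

[0, 0.3249, 1, 1.4608, 3, 4.2143]

With the vertex order [a, b, c, d, e, f], the degrees are [1, 3, 2, 1, 1, 2], giving D = diag(1, 3, 2, 1, 1, 2) and L = D - A. The multiplicity of 0 as a Laplacian eigenvalue equals the number of connected components. The eigenvalues sum to 10, which equals trace(L) = 2|E|. By the matrix-tree theorem the graph has (1/6) * product of the nonzero eigenvalues = 1 spanning tree.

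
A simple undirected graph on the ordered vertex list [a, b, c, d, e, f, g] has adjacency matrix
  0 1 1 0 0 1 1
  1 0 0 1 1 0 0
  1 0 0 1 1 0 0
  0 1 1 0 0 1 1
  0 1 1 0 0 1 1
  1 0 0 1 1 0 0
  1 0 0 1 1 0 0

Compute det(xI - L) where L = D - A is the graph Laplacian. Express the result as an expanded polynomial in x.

Each diagonal entry of L is the vertex degree and each off-diagonal entry is -1 where an edge is present, 0 otherwise; in the order [a, b, c, d, e, f, g] the diagonal is [4, 3, 3, 4, 4, 3, 3]. Computing det(xI - L) by cofactor expansion (or equivalently via sum-over-permutations) gives x^7 - 24x^6 + 234x^5 - 1192x^4 + 3357x^3 - 4968x^2 + 3024x. Since p(0) = det(-L) = 0, x divides p(x). By the matrix-tree theorem the graph has (1/7) * product of the nonzero eigenvalues = 432 spanning trees.

x^7 - 24x^6 + 234x^5 - 1192x^4 + 3357x^3 - 4968x^2 + 3024x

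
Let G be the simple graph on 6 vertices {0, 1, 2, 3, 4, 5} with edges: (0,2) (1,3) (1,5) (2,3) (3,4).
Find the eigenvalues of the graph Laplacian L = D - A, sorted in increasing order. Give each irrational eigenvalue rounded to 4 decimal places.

[0, 0.3820, 0.6972, 2, 2.6180, 4.3028]

Each diagonal entry of L is the vertex degree and each off-diagonal entry is -1 where an edge is present, 0 otherwise; in the order [0, 1, 2, 3, 4, 5] the diagonal is [1, 2, 2, 3, 1, 1]. Since every row of L sums to 0, the all-ones vector is in the kernel and 0 is an eigenvalue. The single zero eigenvalue shows the graph is connected. By the matrix-tree theorem the graph has (1/6) * product of the nonzero eigenvalues = 1 spanning tree. The eigenvalues sum to 10, which equals trace(L) = 2|E|.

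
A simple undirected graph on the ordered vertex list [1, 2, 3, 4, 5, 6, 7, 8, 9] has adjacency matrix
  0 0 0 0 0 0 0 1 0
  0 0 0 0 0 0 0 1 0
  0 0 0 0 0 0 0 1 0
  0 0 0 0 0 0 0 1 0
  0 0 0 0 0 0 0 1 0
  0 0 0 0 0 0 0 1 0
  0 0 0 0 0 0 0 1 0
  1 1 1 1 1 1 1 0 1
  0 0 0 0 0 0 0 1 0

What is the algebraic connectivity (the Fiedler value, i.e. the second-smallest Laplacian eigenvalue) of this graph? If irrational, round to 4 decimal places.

With the vertex order [1, 2, 3, 4, 5, 6, 7, 8, 9], the degrees are [1, 1, 1, 1, 1, 1, 1, 8, 1], giving D = diag(1, 1, 1, 1, 1, 1, 1, 8, 1) and L = D - A. Computing the eigenvalues of L and sorting gives [0, 1, 1, 1, 1, 1, 1, 1, 9]. The Fiedler value lambda_2 = 1 is strictly positive, so the graph is connected. The largest eigenvalue, 9, is at most the vertex count 9. The eigenvalues sum to 16, which equals trace(L) = 2|E|.

1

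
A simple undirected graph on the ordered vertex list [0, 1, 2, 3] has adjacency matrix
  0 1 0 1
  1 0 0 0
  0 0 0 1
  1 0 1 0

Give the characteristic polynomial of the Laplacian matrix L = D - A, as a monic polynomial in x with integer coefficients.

x^4 - 6x^3 + 10x^2 - 4x

Each diagonal entry of L is the vertex degree and each off-diagonal entry is -1 where an edge is present, 0 otherwise; in the order [0, 1, 2, 3] the diagonal is [2, 1, 1, 2]. L has integer entries, so p(x) = det(xI - L) has integer coefficients. Expanding the determinant yields x^4 - 6x^3 + 10x^2 - 4x. Since p(0) = det(-L) = 0, x divides p(x). The eigenvalues sum to 6, which equals trace(L) = 2|E|. By the matrix-tree theorem the graph has (1/4) * product of the nonzero eigenvalues = 1 spanning tree.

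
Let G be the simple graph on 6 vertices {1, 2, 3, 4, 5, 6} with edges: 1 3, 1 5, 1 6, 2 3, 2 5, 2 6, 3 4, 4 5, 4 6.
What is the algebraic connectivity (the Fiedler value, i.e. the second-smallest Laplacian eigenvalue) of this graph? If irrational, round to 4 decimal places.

With the vertex order [1, 2, 3, 4, 5, 6], the degrees are [3, 3, 3, 3, 3, 3], giving D = diag(3, 3, 3, 3, 3, 3) and L = D - A. Computing the eigenvalues of L and sorting gives [0, 3, 3, 3, 3, 6]. The Fiedler value lambda_2 = 3 is strictly positive, so the graph is connected. The largest eigenvalue, 6, is at most the vertex count 6. There is one zero in the spectrum, matching the 1 component.

3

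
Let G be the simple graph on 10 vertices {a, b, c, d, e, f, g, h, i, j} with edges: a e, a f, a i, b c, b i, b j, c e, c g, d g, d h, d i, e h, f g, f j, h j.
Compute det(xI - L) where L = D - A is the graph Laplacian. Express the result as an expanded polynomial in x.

With the vertex order [a, b, c, d, e, f, g, h, i, j], the degrees are [3, 3, 3, 3, 3, 3, 3, 3, 3, 3], giving D = diag(3, 3, 3, 3, 3, 3, 3, 3, 3, 3) and L = D - A. L has integer entries, so p(x) = det(xI - L) has integer coefficients. Expanding the determinant yields x^10 - 30x^9 + 390x^8 - 2880x^7 + 13305x^6 - 39882x^5 + 77640x^4 - 94800x^3 + 66000x^2 - 20000x. Since p(0) = det(-L) = 0, x divides p(x).

x^10 - 30x^9 + 390x^8 - 2880x^7 + 13305x^6 - 39882x^5 + 77640x^4 - 94800x^3 + 66000x^2 - 20000x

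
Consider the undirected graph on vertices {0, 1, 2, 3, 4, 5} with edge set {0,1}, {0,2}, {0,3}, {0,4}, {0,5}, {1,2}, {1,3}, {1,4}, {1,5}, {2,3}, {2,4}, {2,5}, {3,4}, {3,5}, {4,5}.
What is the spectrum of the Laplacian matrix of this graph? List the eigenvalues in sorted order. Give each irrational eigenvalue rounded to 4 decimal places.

[0, 6, 6, 6, 6, 6]

Reading degrees in the order [0, 1, 2, 3, 4, 5] gives [5, 5, 5, 5, 5, 5]; set D = diag(5, 5, 5, 5, 5, 5) and form L = D - A. Since every row of L sums to 0, the all-ones vector is in the kernel and 0 is an eigenvalue. The single zero eigenvalue shows the graph is connected. There is one zero in the spectrum, matching the 1 component. By the matrix-tree theorem the graph has (1/6) * product of the nonzero eigenvalues = 1296 spanning trees.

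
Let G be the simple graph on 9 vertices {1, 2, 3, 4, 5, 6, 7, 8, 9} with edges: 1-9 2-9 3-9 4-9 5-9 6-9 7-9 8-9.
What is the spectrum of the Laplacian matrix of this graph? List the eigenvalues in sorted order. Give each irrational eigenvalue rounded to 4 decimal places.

Each diagonal entry of L is the vertex degree and each off-diagonal entry is -1 where an edge is present, 0 otherwise; in the order [1, 2, 3, 4, 5, 6, 7, 8, 9] the diagonal is [1, 1, 1, 1, 1, 1, 1, 1, 8]. Since every row of L sums to 0, the all-ones vector is in the kernel and 0 is an eigenvalue. The largest eigenvalue, 9, is at most the vertex count 9.

[0, 1, 1, 1, 1, 1, 1, 1, 9]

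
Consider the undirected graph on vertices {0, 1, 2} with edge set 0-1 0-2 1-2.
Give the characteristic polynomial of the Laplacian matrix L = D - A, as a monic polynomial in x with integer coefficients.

Each diagonal entry of L is the vertex degree and each off-diagonal entry is -1 where an edge is present, 0 otherwise; in the order [0, 1, 2] the diagonal is [2, 2, 2]. Computing det(xI - L) by cofactor expansion (or equivalently via sum-over-permutations) gives x^3 - 6x^2 + 9x. The constant term is 0 because L is singular (the all-ones vector lies in its kernel). By the matrix-tree theorem the graph has (1/3) * product of the nonzero eigenvalues = 3 spanning trees.

x^3 - 6x^2 + 9x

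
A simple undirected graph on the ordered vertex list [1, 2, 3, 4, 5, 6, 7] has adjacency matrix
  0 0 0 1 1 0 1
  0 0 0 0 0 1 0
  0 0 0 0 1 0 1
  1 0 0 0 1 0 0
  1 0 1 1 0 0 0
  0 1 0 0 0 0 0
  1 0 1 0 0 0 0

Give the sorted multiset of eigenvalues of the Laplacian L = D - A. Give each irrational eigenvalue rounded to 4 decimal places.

Each diagonal entry of L is the vertex degree and each off-diagonal entry is -1 where an edge is present, 0 otherwise; in the order [1, 2, 3, 4, 5, 6, 7] the diagonal is [3, 1, 2, 2, 3, 1, 2]. L is symmetric positive semidefinite, so every eigenvalue is real and nonnegative. The 2 zero eigenvalues correspond to the 2 connected components. The eigenvalues sum to 14, which equals trace(L) = 2|E|.

[0, 0, 1.3820, 2, 2.3820, 3.6180, 4.6180]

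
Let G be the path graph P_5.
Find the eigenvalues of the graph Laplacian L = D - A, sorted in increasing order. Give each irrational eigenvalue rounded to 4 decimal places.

The graph has 5 vertices and degree multiset [2, 2, 2, 1, 1]; D is the diagonal matrix of degrees and L = D - A. L is symmetric positive semidefinite, so every eigenvalue is real and nonnegative. The single zero eigenvalue shows the graph is connected. By the matrix-tree theorem the graph has (1/5) * product of the nonzero eigenvalues = 1 spanning tree.

[0, 0.3820, 1.3820, 2.6180, 3.6180]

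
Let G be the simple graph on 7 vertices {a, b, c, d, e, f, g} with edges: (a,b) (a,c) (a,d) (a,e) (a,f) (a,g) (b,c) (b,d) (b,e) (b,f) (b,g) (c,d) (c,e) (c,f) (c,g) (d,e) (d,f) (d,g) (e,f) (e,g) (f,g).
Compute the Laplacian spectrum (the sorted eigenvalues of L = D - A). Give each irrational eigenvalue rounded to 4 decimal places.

[0, 7, 7, 7, 7, 7, 7]

Each diagonal entry of L is the vertex degree and each off-diagonal entry is -1 where an edge is present, 0 otherwise; in the order [a, b, c, d, e, f, g] the diagonal is [6, 6, 6, 6, 6, 6, 6]. Since every row of L sums to 0, the all-ones vector is in the kernel and 0 is an eigenvalue. The single zero eigenvalue shows the graph is connected. The eigenvalues sum to 42, which equals trace(L) = 2|E|.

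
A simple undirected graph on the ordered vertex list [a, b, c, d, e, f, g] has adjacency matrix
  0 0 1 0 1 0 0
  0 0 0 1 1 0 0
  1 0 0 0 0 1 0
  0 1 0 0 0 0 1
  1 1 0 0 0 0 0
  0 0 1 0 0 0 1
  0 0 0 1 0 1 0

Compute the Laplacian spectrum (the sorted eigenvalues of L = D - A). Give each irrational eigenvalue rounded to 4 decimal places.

Reading degrees in the order [a, b, c, d, e, f, g] gives [2, 2, 2, 2, 2, 2, 2]; set D = diag(2, 2, 2, 2, 2, 2, 2) and form L = D - A. Diagonalising L (or applying a numerical eigensolver to the 7x7 matrix) gives the spectrum above. By the matrix-tree theorem the graph has (1/7) * product of the nonzero eigenvalues = 7 spanning trees.

[0, 0.7530, 0.7530, 2.4450, 2.4450, 3.8019, 3.8019]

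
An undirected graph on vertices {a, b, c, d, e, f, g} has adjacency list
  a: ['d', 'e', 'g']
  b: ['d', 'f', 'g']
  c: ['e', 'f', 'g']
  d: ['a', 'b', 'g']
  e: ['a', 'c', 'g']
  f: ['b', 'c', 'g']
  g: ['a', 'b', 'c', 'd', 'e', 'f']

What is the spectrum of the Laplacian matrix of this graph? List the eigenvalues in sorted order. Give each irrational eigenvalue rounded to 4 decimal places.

[0, 2, 2, 4, 4, 5, 7]

Each diagonal entry of L is the vertex degree and each off-diagonal entry is -1 where an edge is present, 0 otherwise; in the order [a, b, c, d, e, f, g] the diagonal is [3, 3, 3, 3, 3, 3, 6]. Diagonalising L (or applying a numerical eigensolver to the 7x7 matrix) gives the spectrum above. The largest eigenvalue, 7, is at most the vertex count 7.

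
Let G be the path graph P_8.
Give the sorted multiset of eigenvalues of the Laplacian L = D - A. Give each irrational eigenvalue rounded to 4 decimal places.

[0, 0.1522, 0.5858, 1.2346, 2, 2.7654, 3.4142, 3.8478]

The graph has 8 vertices and degree multiset [2, 2, 2, 2, 2, 2, 1, 1]; D is the diagonal matrix of degrees and L = D - A. The multiplicity of 0 as a Laplacian eigenvalue equals the number of connected components. By the matrix-tree theorem the graph has (1/8) * product of the nonzero eigenvalues = 1 spanning tree.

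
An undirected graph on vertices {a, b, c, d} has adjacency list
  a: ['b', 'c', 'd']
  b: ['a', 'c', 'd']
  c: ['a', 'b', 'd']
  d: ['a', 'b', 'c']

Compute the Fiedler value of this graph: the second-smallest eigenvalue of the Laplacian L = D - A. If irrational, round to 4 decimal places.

4

Reading degrees in the order [a, b, c, d] gives [3, 3, 3, 3]; set D = diag(3, 3, 3, 3) and form L = D - A. The smallest Laplacian eigenvalue is always 0. The next one, lambda_2 = 4, measures how hard the graph is to disconnect: larger values mean better connectivity. By the matrix-tree theorem the graph has (1/4) * product of the nonzero eigenvalues = 16 spanning trees.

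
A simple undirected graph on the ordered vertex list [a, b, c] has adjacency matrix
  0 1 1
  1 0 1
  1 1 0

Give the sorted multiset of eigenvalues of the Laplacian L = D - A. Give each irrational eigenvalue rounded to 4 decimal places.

Reading degrees in the order [a, b, c] gives [2, 2, 2]; set D = diag(2, 2, 2) and form L = D - A. L is symmetric positive semidefinite, so every eigenvalue is real and nonnegative. The single zero eigenvalue shows the graph is connected. There is one zero in the spectrum, matching the 1 component.

[0, 3, 3]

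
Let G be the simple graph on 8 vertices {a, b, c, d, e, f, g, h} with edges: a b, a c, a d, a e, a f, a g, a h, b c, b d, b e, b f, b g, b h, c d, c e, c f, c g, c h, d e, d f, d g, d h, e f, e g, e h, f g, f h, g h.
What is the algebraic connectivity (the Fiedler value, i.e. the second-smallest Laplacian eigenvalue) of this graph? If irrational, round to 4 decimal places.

8

Each diagonal entry of L is the vertex degree and each off-diagonal entry is -1 where an edge is present, 0 otherwise; in the order [a, b, c, d, e, f, g, h] the diagonal is [7, 7, 7, 7, 7, 7, 7, 7]. The smallest Laplacian eigenvalue is always 0. The next one, lambda_2 = 8, measures how hard the graph is to disconnect: larger values mean better connectivity. The eigenvalues sum to 56, which equals trace(L) = 2|E|.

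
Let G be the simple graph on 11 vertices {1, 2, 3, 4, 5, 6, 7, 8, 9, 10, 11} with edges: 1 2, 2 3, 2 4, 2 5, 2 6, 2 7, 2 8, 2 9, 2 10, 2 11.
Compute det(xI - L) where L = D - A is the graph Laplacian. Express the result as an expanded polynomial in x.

Each diagonal entry of L is the vertex degree and each off-diagonal entry is -1 where an edge is present, 0 otherwise; in the order [1, 2, 3, 4, 5, 6, 7, 8, 9, 10, 11] the diagonal is [1, 10, 1, 1, 1, 1, 1, 1, 1, 1, 1]. The eigenvalues of L are [0, 1, 1, 1, 1, 1, 1, 1, 1, 1, 11]; the characteristic polynomial is the product of (x - lambda_i), which multiplies out to x^11 - 20x^10 + 135x^9 - 480x^8 + 1050x^7 - 1512x^6 + 1470x^5 - 960x^4 + 405x^3 - 100x^2 + 11x. The constant term is 0 because L is singular (the all-ones vector lies in its kernel). The largest eigenvalue, 11, is at most the vertex count 11.

x^11 - 20x^10 + 135x^9 - 480x^8 + 1050x^7 - 1512x^6 + 1470x^5 - 960x^4 + 405x^3 - 100x^2 + 11x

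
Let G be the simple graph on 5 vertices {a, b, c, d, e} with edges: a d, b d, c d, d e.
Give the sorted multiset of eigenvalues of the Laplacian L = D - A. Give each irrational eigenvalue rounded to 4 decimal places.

[0, 1, 1, 1, 5]

With the vertex order [a, b, c, d, e], the degrees are [1, 1, 1, 4, 1], giving D = diag(1, 1, 1, 4, 1) and L = D - A. The multiplicity of 0 as a Laplacian eigenvalue equals the number of connected components. The single zero eigenvalue shows the graph is connected. The eigenvalues sum to 8, which equals trace(L) = 2|E|.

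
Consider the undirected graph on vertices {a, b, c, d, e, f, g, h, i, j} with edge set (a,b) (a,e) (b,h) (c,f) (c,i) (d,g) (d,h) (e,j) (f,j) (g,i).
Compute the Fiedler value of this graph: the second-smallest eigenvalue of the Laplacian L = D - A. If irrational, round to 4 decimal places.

With the vertex order [a, b, c, d, e, f, g, h, i, j], the degrees are [2, 2, 2, 2, 2, 2, 2, 2, 2, 2], giving D = diag(2, 2, 2, 2, 2, 2, 2, 2, 2, 2) and L = D - A. Computing the eigenvalues of L and sorting gives [0, 0.3820, 0.3820, 1.3820, 1.3820, 2.6180, 2.6180, 3.6180, 3.6180, 4]. The Fiedler value lambda_2 = 0.3820 is strictly positive, so the graph is connected. The eigenvalues sum to 20, which equals trace(L) = 2|E|. The largest eigenvalue, 4, is at most the vertex count 10.

0.3820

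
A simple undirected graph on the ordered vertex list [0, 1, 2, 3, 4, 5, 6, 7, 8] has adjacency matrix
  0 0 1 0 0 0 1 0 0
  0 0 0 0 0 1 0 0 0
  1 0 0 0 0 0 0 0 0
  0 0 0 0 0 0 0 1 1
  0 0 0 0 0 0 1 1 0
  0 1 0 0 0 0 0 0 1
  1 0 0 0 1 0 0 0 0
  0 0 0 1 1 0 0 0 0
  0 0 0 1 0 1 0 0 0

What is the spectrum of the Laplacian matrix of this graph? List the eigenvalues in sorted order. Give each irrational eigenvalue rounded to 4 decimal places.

Reading degrees in the order [0, 1, 2, 3, 4, 5, 6, 7, 8] gives [2, 1, 1, 2, 2, 2, 2, 2, 2]; set D = diag(2, 1, 1, 2, 2, 2, 2, 2, 2) and form L = D - A. The multiplicity of 0 as a Laplacian eigenvalue equals the number of connected components. The largest eigenvalue, 3.8794, is at most the vertex count 9. The eigenvalues sum to 16, which equals trace(L) = 2|E|.

[0, 0.1206, 0.4679, 1, 1.6527, 2.3473, 3, 3.5321, 3.8794]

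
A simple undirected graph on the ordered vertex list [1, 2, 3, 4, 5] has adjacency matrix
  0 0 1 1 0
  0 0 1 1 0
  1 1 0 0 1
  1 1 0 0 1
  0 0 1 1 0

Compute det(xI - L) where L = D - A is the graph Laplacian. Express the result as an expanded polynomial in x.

With the vertex order [1, 2, 3, 4, 5], the degrees are [2, 2, 3, 3, 2], giving D = diag(2, 2, 3, 3, 2) and L = D - A. L has integer entries, so p(x) = det(xI - L) has integer coefficients. Expanding the determinant yields x^5 - 12x^4 + 51x^3 - 92x^2 + 60x. Since p(0) = det(-L) = 0, x divides p(x).

x^5 - 12x^4 + 51x^3 - 92x^2 + 60x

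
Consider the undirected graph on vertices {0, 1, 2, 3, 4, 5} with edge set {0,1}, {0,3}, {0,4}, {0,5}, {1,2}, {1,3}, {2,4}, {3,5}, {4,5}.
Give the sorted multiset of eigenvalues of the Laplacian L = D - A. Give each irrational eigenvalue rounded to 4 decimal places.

[0, 1.6972, 2.3820, 4, 4.6180, 5.3028]

Reading degrees in the order [0, 1, 2, 3, 4, 5] gives [4, 3, 2, 3, 3, 3]; set D = diag(4, 3, 2, 3, 3, 3) and form L = D - A. Since every row of L sums to 0, the all-ones vector is in the kernel and 0 is an eigenvalue.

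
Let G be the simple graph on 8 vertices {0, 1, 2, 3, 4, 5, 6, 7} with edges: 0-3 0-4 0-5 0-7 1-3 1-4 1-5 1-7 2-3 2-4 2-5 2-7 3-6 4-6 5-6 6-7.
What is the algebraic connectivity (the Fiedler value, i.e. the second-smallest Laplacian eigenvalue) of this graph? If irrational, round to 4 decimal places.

Each diagonal entry of L is the vertex degree and each off-diagonal entry is -1 where an edge is present, 0 otherwise; in the order [0, 1, 2, 3, 4, 5, 6, 7] the diagonal is [4, 4, 4, 4, 4, 4, 4, 4]. Computing the eigenvalues of L and sorting gives [0, 4, 4, 4, 4, 4, 4, 8]. The Fiedler value lambda_2 = 4 is strictly positive, so the graph is connected. The eigenvalues sum to 32, which equals trace(L) = 2|E|.

4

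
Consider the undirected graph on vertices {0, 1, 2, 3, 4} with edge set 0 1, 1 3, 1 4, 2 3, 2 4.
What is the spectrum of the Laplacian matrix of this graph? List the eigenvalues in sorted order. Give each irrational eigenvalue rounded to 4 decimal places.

[0, 0.8299, 2, 2.6889, 4.4812]

Reading degrees in the order [0, 1, 2, 3, 4] gives [1, 3, 2, 2, 2]; set D = diag(1, 3, 2, 2, 2) and form L = D - A. The multiplicity of 0 as a Laplacian eigenvalue equals the number of connected components.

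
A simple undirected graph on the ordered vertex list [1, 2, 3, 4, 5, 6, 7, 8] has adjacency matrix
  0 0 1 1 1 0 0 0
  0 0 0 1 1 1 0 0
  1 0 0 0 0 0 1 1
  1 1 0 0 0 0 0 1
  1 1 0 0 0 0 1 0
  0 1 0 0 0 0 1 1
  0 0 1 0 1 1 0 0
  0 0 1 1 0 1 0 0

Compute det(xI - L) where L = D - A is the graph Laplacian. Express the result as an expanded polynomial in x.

Reading degrees in the order [1, 2, 3, 4, 5, 6, 7, 8] gives [3, 3, 3, 3, 3, 3, 3, 3]; set D = diag(3, 3, 3, 3, 3, 3, 3, 3) and form L = D - A. L has integer entries, so p(x) = det(xI - L) has integer coefficients. Expanding the determinant yields x^8 - 24x^7 + 240x^6 - 1296x^5 + 4080x^4 - 7488x^3 + 7424x^2 - 3072x. The coefficient of x^7 equals -trace(L) = -24, matching the sum of degrees. There is one zero in the spectrum, matching the 1 component.

x^8 - 24x^7 + 240x^6 - 1296x^5 + 4080x^4 - 7488x^3 + 7424x^2 - 3072x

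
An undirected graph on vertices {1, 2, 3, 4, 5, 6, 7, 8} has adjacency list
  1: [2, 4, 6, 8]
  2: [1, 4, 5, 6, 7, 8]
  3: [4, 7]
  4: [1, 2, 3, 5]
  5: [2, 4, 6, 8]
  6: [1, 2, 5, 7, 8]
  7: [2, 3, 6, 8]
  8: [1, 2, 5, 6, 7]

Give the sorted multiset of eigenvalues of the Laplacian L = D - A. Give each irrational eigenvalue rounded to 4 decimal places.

With the vertex order [1, 2, 3, 4, 5, 6, 7, 8], the degrees are [4, 6, 2, 4, 4, 5, 4, 5], giving D = diag(4, 6, 2, 4, 4, 5, 4, 5) and L = D - A. Since every row of L sums to 0, the all-ones vector is in the kernel and 0 is an eigenvalue. The single zero eigenvalue shows the graph is connected. By the matrix-tree theorem the graph has (1/8) * product of the nonzero eigenvalues = 4224 spanning trees.

[0, 1.7509, 3.2679, 4, 5.1464, 6, 6.7321, 7.1028]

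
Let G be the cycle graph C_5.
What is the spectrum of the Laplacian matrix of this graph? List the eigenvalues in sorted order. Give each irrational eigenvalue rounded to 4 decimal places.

[0, 1.3820, 1.3820, 3.6180, 3.6180]

The graph has 5 vertices and degree multiset [2, 2, 2, 2, 2]; D is the diagonal matrix of degrees and L = D - A. L is symmetric positive semidefinite, so every eigenvalue is real and nonnegative. The single zero eigenvalue shows the graph is connected. There is one zero in the spectrum, matching the 1 component.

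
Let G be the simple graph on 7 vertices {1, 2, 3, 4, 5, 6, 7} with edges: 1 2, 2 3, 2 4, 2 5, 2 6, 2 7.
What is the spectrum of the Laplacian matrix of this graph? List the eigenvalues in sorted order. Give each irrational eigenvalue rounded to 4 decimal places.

[0, 1, 1, 1, 1, 1, 7]

Reading degrees in the order [1, 2, 3, 4, 5, 6, 7] gives [1, 6, 1, 1, 1, 1, 1]; set D = diag(1, 6, 1, 1, 1, 1, 1) and form L = D - A. L is symmetric positive semidefinite, so every eigenvalue is real and nonnegative.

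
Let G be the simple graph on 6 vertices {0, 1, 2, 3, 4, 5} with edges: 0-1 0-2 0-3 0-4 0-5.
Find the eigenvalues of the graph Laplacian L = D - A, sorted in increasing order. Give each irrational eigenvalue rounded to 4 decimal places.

[0, 1, 1, 1, 1, 6]

Reading degrees in the order [0, 1, 2, 3, 4, 5] gives [5, 1, 1, 1, 1, 1]; set D = diag(5, 1, 1, 1, 1, 1) and form L = D - A. L is symmetric positive semidefinite, so every eigenvalue is real and nonnegative.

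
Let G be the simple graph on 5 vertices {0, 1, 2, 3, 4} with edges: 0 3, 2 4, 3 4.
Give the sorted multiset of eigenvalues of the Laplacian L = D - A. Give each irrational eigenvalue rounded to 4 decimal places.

[0, 0, 0.5858, 2, 3.4142]

With the vertex order [0, 1, 2, 3, 4], the degrees are [1, 0, 1, 2, 2], giving D = diag(1, 0, 1, 2, 2) and L = D - A. L is symmetric positive semidefinite, so every eigenvalue is real and nonnegative. The 2 zero eigenvalues correspond to the 2 connected components. The eigenvalues sum to 6, which equals trace(L) = 2|E|.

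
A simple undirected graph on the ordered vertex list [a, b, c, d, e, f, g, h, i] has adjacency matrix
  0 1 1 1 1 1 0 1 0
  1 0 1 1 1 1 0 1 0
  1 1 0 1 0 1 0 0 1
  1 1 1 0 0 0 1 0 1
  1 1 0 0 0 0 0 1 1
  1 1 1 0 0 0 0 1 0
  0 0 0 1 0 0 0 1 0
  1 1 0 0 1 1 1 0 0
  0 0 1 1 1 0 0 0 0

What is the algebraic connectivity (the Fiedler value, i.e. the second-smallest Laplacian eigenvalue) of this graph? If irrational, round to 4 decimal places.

Reading degrees in the order [a, b, c, d, e, f, g, h, i] gives [6, 6, 5, 5, 4, 4, 2, 5, 3]; set D = diag(6, 6, 5, 5, 4, 4, 2, 5, 3) and form L = D - A. The sorted Laplacian eigenvalues are [0, 1.8245, 2.6108, 3.5858, 4.8197, 6.1098, 6.4142, 7, 7.6351]; the algebraic connectivity is the second entry, 1.8245. The largest eigenvalue, 7.6351, is at most the vertex count 9. There is one zero in the spectrum, matching the 1 component.

1.8245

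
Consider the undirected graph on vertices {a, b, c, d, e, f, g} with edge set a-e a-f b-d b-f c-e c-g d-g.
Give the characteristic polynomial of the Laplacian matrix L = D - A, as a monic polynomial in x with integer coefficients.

x^7 - 14x^6 + 77x^5 - 210x^4 + 294x^3 - 196x^2 + 49x

Each diagonal entry of L is the vertex degree and each off-diagonal entry is -1 where an edge is present, 0 otherwise; in the order [a, b, c, d, e, f, g] the diagonal is [2, 2, 2, 2, 2, 2, 2]. L has integer entries, so p(x) = det(xI - L) has integer coefficients. Expanding the determinant yields x^7 - 14x^6 + 77x^5 - 210x^4 + 294x^3 - 196x^2 + 49x. The constant term is 0 because L is singular (the all-ones vector lies in its kernel). The eigenvalues sum to 14, which equals trace(L) = 2|E|.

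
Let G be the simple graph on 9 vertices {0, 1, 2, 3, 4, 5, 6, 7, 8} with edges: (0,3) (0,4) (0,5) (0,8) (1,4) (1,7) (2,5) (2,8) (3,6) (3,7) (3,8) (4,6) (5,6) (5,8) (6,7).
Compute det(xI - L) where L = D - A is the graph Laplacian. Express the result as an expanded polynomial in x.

With the vertex order [0, 1, 2, 3, 4, 5, 6, 7, 8], the degrees are [4, 2, 2, 4, 3, 4, 4, 3, 4], giving D = diag(4, 2, 2, 4, 3, 4, 4, 3, 4) and L = D - A. L has integer entries, so p(x) = det(xI - L) has integer coefficients. Expanding the determinant yields x^9 - 30x^8 + 382x^7 - 2688x^6 + 11386x^5 - 29570x^4 + 45634x^3 - 37820x^2 + 12627x. The constant term is 0 because L is singular (the all-ones vector lies in its kernel). The eigenvalues sum to 30, which equals trace(L) = 2|E|.

x^9 - 30x^8 + 382x^7 - 2688x^6 + 11386x^5 - 29570x^4 + 45634x^3 - 37820x^2 + 12627x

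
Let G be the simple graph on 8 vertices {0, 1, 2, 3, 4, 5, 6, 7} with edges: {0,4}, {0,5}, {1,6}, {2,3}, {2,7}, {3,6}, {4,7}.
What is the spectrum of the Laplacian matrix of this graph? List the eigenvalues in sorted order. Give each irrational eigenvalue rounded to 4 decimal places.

[0, 0.1522, 0.5858, 1.2346, 2, 2.7654, 3.4142, 3.8478]

Reading degrees in the order [0, 1, 2, 3, 4, 5, 6, 7] gives [2, 1, 2, 2, 2, 1, 2, 2]; set D = diag(2, 1, 2, 2, 2, 1, 2, 2) and form L = D - A. L is symmetric positive semidefinite, so every eigenvalue is real and nonnegative. The single zero eigenvalue shows the graph is connected. By the matrix-tree theorem the graph has (1/8) * product of the nonzero eigenvalues = 1 spanning tree. There is one zero in the spectrum, matching the 1 component.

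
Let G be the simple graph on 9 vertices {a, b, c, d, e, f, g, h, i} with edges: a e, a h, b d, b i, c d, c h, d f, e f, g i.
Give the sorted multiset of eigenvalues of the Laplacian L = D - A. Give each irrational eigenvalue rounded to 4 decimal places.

[0, 0.2183, 1, 1, 1.7127, 3, 3, 3.5524, 4.5166]

Each diagonal entry of L is the vertex degree and each off-diagonal entry is -1 where an edge is present, 0 otherwise; in the order [a, b, c, d, e, f, g, h, i] the diagonal is [2, 2, 2, 3, 2, 2, 1, 2, 2]. Diagonalising L (or applying a numerical eigensolver to the 9x9 matrix) gives the spectrum above. By the matrix-tree theorem the graph has (1/9) * product of the nonzero eigenvalues = 6 spanning trees.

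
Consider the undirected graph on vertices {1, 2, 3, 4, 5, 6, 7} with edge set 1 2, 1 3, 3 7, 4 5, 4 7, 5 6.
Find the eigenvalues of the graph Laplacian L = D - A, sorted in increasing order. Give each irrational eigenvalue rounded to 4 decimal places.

With the vertex order [1, 2, 3, 4, 5, 6, 7], the degrees are [2, 1, 2, 2, 2, 1, 2], giving D = diag(2, 1, 2, 2, 2, 1, 2) and L = D - A. The multiplicity of 0 as a Laplacian eigenvalue equals the number of connected components. The single zero eigenvalue shows the graph is connected. The largest eigenvalue, 3.8019, is at most the vertex count 7.

[0, 0.1981, 0.7530, 1.5550, 2.4450, 3.2470, 3.8019]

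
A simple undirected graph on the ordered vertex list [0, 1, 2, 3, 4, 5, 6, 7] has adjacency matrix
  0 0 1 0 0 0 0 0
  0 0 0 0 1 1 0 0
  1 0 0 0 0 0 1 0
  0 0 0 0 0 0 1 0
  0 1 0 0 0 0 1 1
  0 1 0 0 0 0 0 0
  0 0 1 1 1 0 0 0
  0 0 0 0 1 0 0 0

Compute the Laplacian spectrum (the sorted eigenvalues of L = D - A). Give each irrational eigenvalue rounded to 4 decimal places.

[0, 0.2509, 0.5858, 0.7287, 2, 2.3349, 3.4142, 4.6855]

Each diagonal entry of L is the vertex degree and each off-diagonal entry is -1 where an edge is present, 0 otherwise; in the order [0, 1, 2, 3, 4, 5, 6, 7] the diagonal is [1, 2, 2, 1, 3, 1, 3, 1]. Since every row of L sums to 0, the all-ones vector is in the kernel and 0 is an eigenvalue.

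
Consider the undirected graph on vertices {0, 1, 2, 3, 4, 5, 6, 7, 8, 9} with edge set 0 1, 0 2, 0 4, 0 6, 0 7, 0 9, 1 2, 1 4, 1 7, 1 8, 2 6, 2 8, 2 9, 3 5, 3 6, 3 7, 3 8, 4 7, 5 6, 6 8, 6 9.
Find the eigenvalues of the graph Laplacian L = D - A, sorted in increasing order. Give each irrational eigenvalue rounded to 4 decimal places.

Each diagonal entry of L is the vertex degree and each off-diagonal entry is -1 where an edge is present, 0 otherwise; in the order [0, 1, 2, 3, 4, 5, 6, 7, 8, 9] the diagonal is [6, 5, 5, 4, 3, 2, 6, 4, 4, 3]. Since every row of L sums to 0, the all-ones vector is in the kernel and 0 is an eigenvalue. The eigenvalues sum to 42, which equals trace(L) = 2|E|. By the matrix-tree theorem the graph has (1/10) * product of the nonzero eigenvalues = 33536 spanning trees.

[0, 1.4152, 2.1225, 3.0119, 4, 4.7815, 5.8672, 6.3622, 6.7688, 7.6707]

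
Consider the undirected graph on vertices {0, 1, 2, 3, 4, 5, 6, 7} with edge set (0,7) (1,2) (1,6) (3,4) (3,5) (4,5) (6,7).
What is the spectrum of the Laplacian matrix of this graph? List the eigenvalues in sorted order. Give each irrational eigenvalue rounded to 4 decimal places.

[0, 0, 0.3820, 1.3820, 2.6180, 3, 3, 3.6180]

Each diagonal entry of L is the vertex degree and each off-diagonal entry is -1 where an edge is present, 0 otherwise; in the order [0, 1, 2, 3, 4, 5, 6, 7] the diagonal is [1, 2, 1, 2, 2, 2, 2, 2]. Since every row of L sums to 0, the all-ones vector is in the kernel and 0 is an eigenvalue. The 2 zero eigenvalues correspond to the 2 connected components. The largest eigenvalue, 3.6180, is at most the vertex count 8.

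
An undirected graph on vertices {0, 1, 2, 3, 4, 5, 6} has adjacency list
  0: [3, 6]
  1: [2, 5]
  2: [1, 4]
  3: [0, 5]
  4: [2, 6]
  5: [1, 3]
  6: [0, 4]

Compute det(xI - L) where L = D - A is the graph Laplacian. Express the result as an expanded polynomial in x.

x^7 - 14x^6 + 77x^5 - 210x^4 + 294x^3 - 196x^2 + 49x

With the vertex order [0, 1, 2, 3, 4, 5, 6], the degrees are [2, 2, 2, 2, 2, 2, 2], giving D = diag(2, 2, 2, 2, 2, 2, 2) and L = D - A. Computing det(xI - L) by cofactor expansion (or equivalently via sum-over-permutations) gives x^7 - 14x^6 + 77x^5 - 210x^4 + 294x^3 - 196x^2 + 49x. The coefficient of x^6 equals -trace(L) = -14, matching the sum of degrees. The largest eigenvalue, 3.8019, is at most the vertex count 7.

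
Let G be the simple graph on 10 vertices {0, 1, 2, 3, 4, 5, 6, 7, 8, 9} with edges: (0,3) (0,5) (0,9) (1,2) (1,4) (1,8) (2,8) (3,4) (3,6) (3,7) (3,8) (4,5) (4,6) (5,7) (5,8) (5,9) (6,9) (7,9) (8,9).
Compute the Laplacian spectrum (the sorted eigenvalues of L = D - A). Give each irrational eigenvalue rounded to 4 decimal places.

With the vertex order [0, 1, 2, 3, 4, 5, 6, 7, 8, 9], the degrees are [3, 3, 2, 5, 4, 5, 3, 3, 5, 5], giving D = diag(3, 3, 2, 5, 4, 5, 3, 3, 5, 5) and L = D - A. The multiplicity of 0 as a Laplacian eigenvalue equals the number of connected components. The single zero eigenvalue shows the graph is connected. There is one zero in the spectrum, matching the 1 component.

[0, 1.1311, 2.3582, 3, 3.2655, 4.3845, 4.6441, 5, 6.5387, 7.6778]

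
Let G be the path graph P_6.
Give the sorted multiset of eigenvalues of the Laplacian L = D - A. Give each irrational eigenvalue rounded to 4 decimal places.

The graph has 6 vertices and degree multiset [2, 2, 2, 2, 1, 1]; D is the diagonal matrix of degrees and L = D - A. Since every row of L sums to 0, the all-ones vector is in the kernel and 0 is an eigenvalue.

[0, 0.2679, 1, 2, 3, 3.7321]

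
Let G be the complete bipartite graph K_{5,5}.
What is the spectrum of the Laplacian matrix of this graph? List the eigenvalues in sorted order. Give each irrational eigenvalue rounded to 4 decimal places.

[0, 5, 5, 5, 5, 5, 5, 5, 5, 10]

The graph has 10 vertices and degree multiset [5, 5, 5, 5, 5, 5, 5, 5, 5, 5]; D is the diagonal matrix of degrees and L = D - A. L is symmetric positive semidefinite, so every eigenvalue is real and nonnegative. There is one zero in the spectrum, matching the 1 component.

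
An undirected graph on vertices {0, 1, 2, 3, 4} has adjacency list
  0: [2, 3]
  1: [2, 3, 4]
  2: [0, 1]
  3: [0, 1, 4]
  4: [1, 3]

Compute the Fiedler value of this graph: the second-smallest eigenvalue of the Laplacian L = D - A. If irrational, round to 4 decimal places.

1.3820

With the vertex order [0, 1, 2, 3, 4], the degrees are [2, 3, 2, 3, 2], giving D = diag(2, 3, 2, 3, 2) and L = D - A. Computing the eigenvalues of L and sorting gives [0, 1.3820, 2.3820, 3.6180, 4.6180]. The Fiedler value lambda_2 = 1.3820 is strictly positive, so the graph is connected. There is one zero in the spectrum, matching the 1 component.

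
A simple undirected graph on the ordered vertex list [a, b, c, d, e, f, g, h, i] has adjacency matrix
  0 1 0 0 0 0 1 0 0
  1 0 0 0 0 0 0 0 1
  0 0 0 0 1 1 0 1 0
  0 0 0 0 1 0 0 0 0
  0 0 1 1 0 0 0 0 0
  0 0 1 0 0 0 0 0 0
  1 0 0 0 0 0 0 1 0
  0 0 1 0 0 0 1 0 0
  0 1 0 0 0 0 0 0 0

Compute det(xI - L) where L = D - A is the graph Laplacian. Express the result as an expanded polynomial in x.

With the vertex order [a, b, c, d, e, f, g, h, i], the degrees are [2, 2, 3, 1, 2, 1, 2, 2, 1], giving D = diag(2, 2, 3, 1, 2, 1, 2, 2, 1) and L = D - A. Computing det(xI - L) by cofactor expansion (or equivalently via sum-over-permutations) gives x^9 - 16x^8 + 104x^7 - 354x^6 + 678x^5 - 730x^4 + 417x^3 - 110x^2 + 9x. The coefficient of x^8 equals -trace(L) = -16, matching the sum of degrees.

x^9 - 16x^8 + 104x^7 - 354x^6 + 678x^5 - 730x^4 + 417x^3 - 110x^2 + 9x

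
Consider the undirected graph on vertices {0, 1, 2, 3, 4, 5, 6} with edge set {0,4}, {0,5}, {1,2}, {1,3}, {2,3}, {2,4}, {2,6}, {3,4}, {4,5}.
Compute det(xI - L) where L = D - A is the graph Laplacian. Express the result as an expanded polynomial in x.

With the vertex order [0, 1, 2, 3, 4, 5, 6], the degrees are [2, 2, 4, 3, 4, 2, 1], giving D = diag(2, 2, 4, 3, 4, 2, 1) and L = D - A. L has integer entries, so p(x) = det(xI - L) has integer coefficients. Expanding the determinant yields x^7 - 18x^6 + 126x^5 - 432x^4 + 747x^3 - 596x^2 + 168x. The coefficient of x^6 equals -trace(L) = -18, matching the sum of degrees. There is one zero in the spectrum, matching the 1 component.

x^7 - 18x^6 + 126x^5 - 432x^4 + 747x^3 - 596x^2 + 168x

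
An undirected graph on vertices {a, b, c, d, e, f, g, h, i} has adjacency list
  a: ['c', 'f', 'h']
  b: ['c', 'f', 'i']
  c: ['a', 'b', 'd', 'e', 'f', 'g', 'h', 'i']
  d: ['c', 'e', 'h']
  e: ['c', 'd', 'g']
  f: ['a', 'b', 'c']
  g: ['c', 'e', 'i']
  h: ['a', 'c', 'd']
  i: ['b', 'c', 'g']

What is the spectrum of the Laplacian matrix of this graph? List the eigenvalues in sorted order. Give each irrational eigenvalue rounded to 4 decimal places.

With the vertex order [a, b, c, d, e, f, g, h, i], the degrees are [3, 3, 8, 3, 3, 3, 3, 3, 3], giving D = diag(3, 3, 8, 3, 3, 3, 3, 3, 3) and L = D - A. Diagonalising L (or applying a numerical eigensolver to the 9x9 matrix) gives the spectrum above.

[0, 1.5858, 1.5858, 3, 3, 4.4142, 4.4142, 5, 9]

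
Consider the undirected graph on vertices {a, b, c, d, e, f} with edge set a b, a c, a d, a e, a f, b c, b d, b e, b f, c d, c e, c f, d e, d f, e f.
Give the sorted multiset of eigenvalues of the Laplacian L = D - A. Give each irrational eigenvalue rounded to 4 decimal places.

Each diagonal entry of L is the vertex degree and each off-diagonal entry is -1 where an edge is present, 0 otherwise; in the order [a, b, c, d, e, f] the diagonal is [5, 5, 5, 5, 5, 5]. The multiplicity of 0 as a Laplacian eigenvalue equals the number of connected components. The largest eigenvalue, 6, is at most the vertex count 6.

[0, 6, 6, 6, 6, 6]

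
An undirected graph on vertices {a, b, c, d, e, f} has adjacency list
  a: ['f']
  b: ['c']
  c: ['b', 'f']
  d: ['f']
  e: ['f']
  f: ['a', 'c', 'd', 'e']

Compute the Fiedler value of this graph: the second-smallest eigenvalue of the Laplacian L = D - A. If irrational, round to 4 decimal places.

0.4859

Reading degrees in the order [a, b, c, d, e, f] gives [1, 1, 2, 1, 1, 4]; set D = diag(1, 1, 2, 1, 1, 4) and form L = D - A. The sorted Laplacian eigenvalues are [0, 0.4859, 1, 1, 2.4280, 5.0861]; the algebraic connectivity is the second entry, 0.4859.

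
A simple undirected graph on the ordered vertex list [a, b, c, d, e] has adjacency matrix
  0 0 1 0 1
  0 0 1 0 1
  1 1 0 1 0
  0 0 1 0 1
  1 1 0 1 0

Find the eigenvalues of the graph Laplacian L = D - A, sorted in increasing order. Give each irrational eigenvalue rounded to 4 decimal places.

[0, 2, 2, 3, 5]

With the vertex order [a, b, c, d, e], the degrees are [2, 2, 3, 2, 3], giving D = diag(2, 2, 3, 2, 3) and L = D - A. Since every row of L sums to 0, the all-ones vector is in the kernel and 0 is an eigenvalue. The largest eigenvalue, 5, is at most the vertex count 5.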